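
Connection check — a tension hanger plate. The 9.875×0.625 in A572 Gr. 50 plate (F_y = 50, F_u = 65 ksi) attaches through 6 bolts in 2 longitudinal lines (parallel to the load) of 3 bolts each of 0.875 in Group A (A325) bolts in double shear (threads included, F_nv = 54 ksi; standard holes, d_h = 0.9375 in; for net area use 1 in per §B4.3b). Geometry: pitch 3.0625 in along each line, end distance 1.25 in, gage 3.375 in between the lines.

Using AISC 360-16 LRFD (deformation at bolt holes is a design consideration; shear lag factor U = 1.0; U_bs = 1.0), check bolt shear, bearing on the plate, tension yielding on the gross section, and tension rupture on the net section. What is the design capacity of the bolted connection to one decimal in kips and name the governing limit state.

Bolt shear: A_b = π(0.875)²/4 = 0.60132 in². φR_n = 0.75 × 54 × 0.60132 × 6 × 2 = 292.2 kips.
Bearing (0.625 in plate, F_u = 65 ksi): end bolts L_c = 1.25 − 0.9375/2 = 0.78125, R_n = min(1.2×0.78125×0.625×65, 2.4×0.875×0.625×65) = 38.086 kips/bolt; interior L_c = 3.0625 − 0.9375 = 2.125, R_n = 85.313 kips/bolt. φR_n = 0.75 × (2×38.086 + 4×85.313) = 313.1 kips.
Tension yield (gross): A_g = 9.875×0.625 = 6.1719 in². φR_n = 0.90 × 50 × 6.1719 = 277.7 kips.
Tension rupture (net): A_n = (9.875 − 2×1)×0.625 = 4.9219 in² (U = 1.0, A_e = A_n). φR_n = 0.75 × 65 × 4.9219 = 239.9 kips.
Governing: min(292.2, 313.1, 277.7, 239.9) = 239.9 kips → net-section rupture.

239.9 kips (net-section rupture governs)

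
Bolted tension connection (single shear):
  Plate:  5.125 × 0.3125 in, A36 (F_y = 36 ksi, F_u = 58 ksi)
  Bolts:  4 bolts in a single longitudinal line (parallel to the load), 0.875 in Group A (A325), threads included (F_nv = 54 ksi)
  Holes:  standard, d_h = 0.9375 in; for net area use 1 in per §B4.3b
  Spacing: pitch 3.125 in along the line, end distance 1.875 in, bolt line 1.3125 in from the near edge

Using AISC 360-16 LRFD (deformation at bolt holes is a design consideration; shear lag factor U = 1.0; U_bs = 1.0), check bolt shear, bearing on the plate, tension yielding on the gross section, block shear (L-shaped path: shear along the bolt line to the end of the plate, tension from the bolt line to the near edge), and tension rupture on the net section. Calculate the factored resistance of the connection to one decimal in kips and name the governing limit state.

51.9 kips (gross-section yield governs)

Bolt shear: A_b = π(0.875)²/4 = 0.60132 in². φR_n = 0.75 × 54 × 0.60132 × 4 × 1 = 97.4 kips.
Bearing (0.3125 in plate, F_u = 58 ksi): end bolts L_c = 1.875 − 0.9375/2 = 1.40625, R_n = min(1.2×1.40625×0.3125×58, 2.4×0.875×0.3125×58) = 30.586 kips/bolt; interior L_c = 3.125 − 0.9375 = 2.1875, R_n = 38.063 kips/bolt. φR_n = 0.75 × (1×30.586 + 3×38.063) = 108.6 kips.
Tension yield (gross): A_g = 5.125×0.3125 = 1.6016 in². φR_n = 0.90 × 36 × 1.6016 = 51.9 kips.
Block shear: shear path 1×[1.875+3×3.125] = 1×11.25 in, A_gv = 3.5156, A_nv = 1×(11.25 − 3.5×1)×0.3125 = 2.4219 in²; tension to near edge: (1.3125 − 0.5×1)×0.3125 = 0.25391 in². R_n = min(0.6×58×2.4219, 0.6×36×3.5156) + 1.0×58×0.25391 = min(84.282, 75.937) + 14.727 = 90.664 kips. φR_n = 0.75 × 90.664 = 68.0 kips.
Tension rupture (net): A_n = (5.125 − 1×1)×0.3125 = 1.2891 in² (U = 1.0, A_e = A_n). φR_n = 0.75 × 58 × 1.2891 = 56.1 kips.
Governing: min(97.4, 108.6, 51.9, 68.0, 56.1) = 51.9 kips → gross-section yield.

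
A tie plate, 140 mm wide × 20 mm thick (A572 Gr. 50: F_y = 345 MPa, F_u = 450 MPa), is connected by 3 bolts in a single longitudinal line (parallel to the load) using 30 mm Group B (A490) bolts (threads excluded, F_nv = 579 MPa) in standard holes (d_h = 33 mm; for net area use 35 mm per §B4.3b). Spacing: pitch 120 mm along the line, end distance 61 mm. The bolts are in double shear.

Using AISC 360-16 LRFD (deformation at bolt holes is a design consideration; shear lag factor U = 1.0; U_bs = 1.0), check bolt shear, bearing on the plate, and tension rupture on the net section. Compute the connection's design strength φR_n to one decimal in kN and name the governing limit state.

708.8 kN (net-section rupture governs)

Bolt shear: A_b = π(30)²/4 = 706.86 mm². φR_n = 0.75 × 579 × 706.86 × 3 × 2 = 1841.7 kN.
Bearing (20 mm plate, F_u = 450 MPa): end bolts L_c = 61 − 33/2 = 44.5, R_n = min(1.2×44.5×20×450, 2.4×30×20×450) = 480.6 kN/bolt; interior L_c = 120 − 33 = 87, R_n = 648 kN/bolt. φR_n = 0.75 × (1×480.6 + 2×648) = 1332.5 kN.
Tension rupture (net): A_n = (140 − 1×35)×20 = 2100 mm² (U = 1.0, A_e = A_n). φR_n = 0.75 × 450 × 2100 = 708.8 kN.
Governing: min(1841.7, 1332.5, 708.8) = 708.8 kN → net-section rupture.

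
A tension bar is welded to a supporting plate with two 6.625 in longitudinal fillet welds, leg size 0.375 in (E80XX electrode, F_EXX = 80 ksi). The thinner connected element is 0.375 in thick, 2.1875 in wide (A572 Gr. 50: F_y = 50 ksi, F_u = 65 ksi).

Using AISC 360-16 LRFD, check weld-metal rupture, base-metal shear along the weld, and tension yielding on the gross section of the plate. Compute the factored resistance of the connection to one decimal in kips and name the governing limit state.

36.9 kips (gross-section yield governs)

Weld metal: throat = 0.707×0.375 = 0.26513 in, L = 2×6.625 = 13.25 in. φR_n = 0.75 × 0.6 × 80 × 0.26513 × 13.25 = 126.5 kips.
Base metal shear (0.375 in plate): yield φR_n = 1.0×0.6×50×0.375×13.25 = 149.1 kips; rupture φR_n = 0.75×0.6×65×0.375×13.25 = 145.3 kips; take 145.3 kips (rupture).
Tension yield (gross): A_g = 2.1875×0.375 = 0.82031 in². φR_n = 0.90 × 50 × 0.82031 = 36.9 kips.
Governing: min(126.5, 145.3, 36.9) = 36.9 kips → gross-section yield.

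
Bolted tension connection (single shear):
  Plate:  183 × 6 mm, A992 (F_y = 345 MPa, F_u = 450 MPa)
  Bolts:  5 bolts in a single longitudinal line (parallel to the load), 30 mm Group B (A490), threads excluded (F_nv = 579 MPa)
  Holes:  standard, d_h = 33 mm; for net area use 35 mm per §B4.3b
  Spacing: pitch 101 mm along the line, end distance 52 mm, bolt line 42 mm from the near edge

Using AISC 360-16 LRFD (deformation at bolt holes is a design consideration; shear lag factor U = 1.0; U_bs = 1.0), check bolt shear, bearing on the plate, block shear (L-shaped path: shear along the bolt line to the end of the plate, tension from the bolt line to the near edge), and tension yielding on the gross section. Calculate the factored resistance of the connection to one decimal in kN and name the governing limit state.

340.9 kN (gross-section yield governs)

Bolt shear: A_b = π(30)²/4 = 706.86 mm². φR_n = 0.75 × 579 × 706.86 × 5 × 1 = 1534.8 kN.
Bearing (6 mm plate, F_u = 450 MPa): end bolts L_c = 52 − 33/2 = 35.5, R_n = min(1.2×35.5×6×450, 2.4×30×6×450) = 115.02 kN/bolt; interior L_c = 101 − 33 = 68, R_n = 194.4 kN/bolt. φR_n = 0.75 × (1×115.02 + 4×194.4) = 669.5 kN.
Block shear: shear path 1×[52+4×101] = 1×456 mm, A_gv = 2736, A_nv = 1×(456 − 4.5×35)×6 = 1791 mm²; tension to near edge: (42 − 0.5×35)×6 = 147 mm². R_n = min(0.6×450×1791, 0.6×345×2736) + 1.0×450×147 = min(483.57, 566.35) + 66.15 = 549.72 kN. φR_n = 0.75 × 549.72 = 412.3 kN.
Tension yield (gross): A_g = 183×6 = 1098 mm². φR_n = 0.90 × 345 × 1098 = 340.9 kN.
Governing: min(1534.8, 669.5, 412.3, 340.9) = 340.9 kN → gross-section yield.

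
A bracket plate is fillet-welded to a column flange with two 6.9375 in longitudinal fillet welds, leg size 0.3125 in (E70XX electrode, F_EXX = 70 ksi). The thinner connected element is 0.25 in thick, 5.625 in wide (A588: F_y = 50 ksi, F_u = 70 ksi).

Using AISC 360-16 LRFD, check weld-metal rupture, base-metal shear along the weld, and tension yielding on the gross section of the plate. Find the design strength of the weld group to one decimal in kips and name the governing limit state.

63.3 kips (gross-section yield governs)

Weld metal: throat = 0.707×0.3125 = 0.22094 in, L = 2×6.9375 = 13.875 in. φR_n = 0.75 × 0.6 × 70 × 0.22094 × 13.875 = 96.6 kips.
Base metal shear (0.25 in plate): yield φR_n = 1.0×0.6×50×0.25×13.875 = 104.1 kips; rupture φR_n = 0.75×0.6×70×0.25×13.875 = 109.3 kips; take 104.1 kips (yield).
Tension yield (gross): A_g = 5.625×0.25 = 1.4063 in². φR_n = 0.90 × 50 × 1.4063 = 63.3 kips.
Governing: min(96.6, 104.1, 63.3) = 63.3 kips → gross-section yield.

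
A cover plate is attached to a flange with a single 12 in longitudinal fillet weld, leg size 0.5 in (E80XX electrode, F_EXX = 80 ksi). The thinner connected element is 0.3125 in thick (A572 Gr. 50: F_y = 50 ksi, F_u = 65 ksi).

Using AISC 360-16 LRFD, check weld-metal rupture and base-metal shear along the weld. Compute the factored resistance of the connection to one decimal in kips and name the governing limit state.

Weld metal: throat = 0.707×0.5 = 0.3535 in, L = 12 in. φR_n = 0.75 × 0.6 × 80 × 0.3535 × 12 = 152.7 kips.
Base metal shear (0.3125 in plate): yield φR_n = 1.0×0.6×50×0.3125×12 = 112.5 kips; rupture φR_n = 0.75×0.6×65×0.3125×12 = 109.7 kips; take 109.7 kips (rupture).
Governing: min(152.7, 109.7) = 109.7 kips → base-metal shear.

109.7 kips (base-metal shear governs)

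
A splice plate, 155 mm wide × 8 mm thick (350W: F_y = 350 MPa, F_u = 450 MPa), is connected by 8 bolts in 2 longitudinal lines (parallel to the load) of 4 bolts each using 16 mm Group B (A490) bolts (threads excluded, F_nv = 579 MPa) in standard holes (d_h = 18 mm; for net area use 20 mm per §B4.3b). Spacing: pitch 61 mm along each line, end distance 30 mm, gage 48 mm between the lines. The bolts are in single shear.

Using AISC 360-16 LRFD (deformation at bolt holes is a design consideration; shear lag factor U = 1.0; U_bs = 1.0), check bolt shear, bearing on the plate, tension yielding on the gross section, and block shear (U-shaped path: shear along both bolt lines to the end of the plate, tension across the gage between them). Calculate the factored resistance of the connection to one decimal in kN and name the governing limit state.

Bolt shear: A_b = π(16)²/4 = 201.06 mm². φR_n = 0.75 × 579 × 201.06 × 8 × 1 = 698.5 kN.
Bearing (8 mm plate, F_u = 450 MPa): end bolts L_c = 30 − 18/2 = 21, R_n = min(1.2×21×8×450, 2.4×16×8×450) = 90.72 kN/bolt; interior L_c = 61 − 18 = 43, R_n = 138.24 kN/bolt. φR_n = 0.75 × (2×90.72 + 6×138.24) = 758.2 kN.
Tension yield (gross): A_g = 155×8 = 1240 mm². φR_n = 0.90 × 350 × 1240 = 390.6 kN.
Block shear: shear path 2×[30+3×61] = 2×213 mm, A_gv = 3408, A_nv = 2×(213 − 3.5×20)×8 = 2288 mm²; tension across gage: (48 − 1×20)×8 = 224 mm². R_n = min(0.6×450×2288, 0.6×350×3408) + 1.0×450×224 = min(617.76, 715.68) + 100.8 = 718.56 kN. φR_n = 0.75 × 718.56 = 538.9 kN.
Governing: min(698.5, 758.2, 390.6, 538.9) = 390.6 kN → gross-section yield.

390.6 kN (gross-section yield governs)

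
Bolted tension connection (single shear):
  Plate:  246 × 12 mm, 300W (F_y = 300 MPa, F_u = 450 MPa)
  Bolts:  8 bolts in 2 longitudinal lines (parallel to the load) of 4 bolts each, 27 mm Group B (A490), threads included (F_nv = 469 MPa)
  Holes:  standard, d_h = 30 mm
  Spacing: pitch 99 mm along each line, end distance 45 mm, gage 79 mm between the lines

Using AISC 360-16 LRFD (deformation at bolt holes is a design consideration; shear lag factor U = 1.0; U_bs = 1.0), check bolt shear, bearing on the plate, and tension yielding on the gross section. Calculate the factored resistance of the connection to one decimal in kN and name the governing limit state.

Bolt shear: A_b = π(27)²/4 = 572.56 mm². φR_n = 0.75 × 469 × 572.56 × 8 × 1 = 1611.2 kN.
Bearing (12 mm plate, F_u = 450 MPa): end bolts L_c = 45 − 30/2 = 30, R_n = min(1.2×30×12×450, 2.4×27×12×450) = 194.4 kN/bolt; interior L_c = 99 − 30 = 69, R_n = 349.92 kN/bolt. φR_n = 0.75 × (2×194.4 + 6×349.92) = 1866.2 kN.
Tension yield (gross): A_g = 246×12 = 2952 mm². φR_n = 0.90 × 300 × 2952 = 797.0 kN.
Governing: min(1611.2, 1866.2, 797.0) = 797.0 kN → gross-section yield.

797.0 kN (gross-section yield governs)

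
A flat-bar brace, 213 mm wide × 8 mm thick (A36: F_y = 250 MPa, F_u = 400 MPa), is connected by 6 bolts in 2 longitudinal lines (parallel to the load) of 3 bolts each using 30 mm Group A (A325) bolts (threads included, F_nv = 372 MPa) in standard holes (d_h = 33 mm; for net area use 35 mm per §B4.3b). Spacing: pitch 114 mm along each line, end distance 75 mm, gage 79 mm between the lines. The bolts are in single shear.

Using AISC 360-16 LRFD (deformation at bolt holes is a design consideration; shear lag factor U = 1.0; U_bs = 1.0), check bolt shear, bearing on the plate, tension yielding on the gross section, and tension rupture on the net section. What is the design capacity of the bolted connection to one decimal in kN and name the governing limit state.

Bolt shear: A_b = π(30)²/4 = 706.86 mm². φR_n = 0.75 × 372 × 706.86 × 6 × 1 = 1183.3 kN.
Bearing (8 mm plate, F_u = 400 MPa): end bolts L_c = 75 − 33/2 = 58.5, R_n = min(1.2×58.5×8×400, 2.4×30×8×400) = 224.64 kN/bolt; interior L_c = 114 − 33 = 81, R_n = 230.4 kN/bolt. φR_n = 0.75 × (2×224.64 + 4×230.4) = 1028.2 kN.
Tension yield (gross): A_g = 213×8 = 1704 mm². φR_n = 0.90 × 250 × 1704 = 383.4 kN.
Tension rupture (net): A_n = (213 − 2×35)×8 = 1144 mm² (U = 1.0, A_e = A_n). φR_n = 0.75 × 400 × 1144 = 343.2 kN.
Governing: min(1183.3, 1028.2, 383.4, 343.2) = 343.2 kN → net-section rupture.

343.2 kN (net-section rupture governs)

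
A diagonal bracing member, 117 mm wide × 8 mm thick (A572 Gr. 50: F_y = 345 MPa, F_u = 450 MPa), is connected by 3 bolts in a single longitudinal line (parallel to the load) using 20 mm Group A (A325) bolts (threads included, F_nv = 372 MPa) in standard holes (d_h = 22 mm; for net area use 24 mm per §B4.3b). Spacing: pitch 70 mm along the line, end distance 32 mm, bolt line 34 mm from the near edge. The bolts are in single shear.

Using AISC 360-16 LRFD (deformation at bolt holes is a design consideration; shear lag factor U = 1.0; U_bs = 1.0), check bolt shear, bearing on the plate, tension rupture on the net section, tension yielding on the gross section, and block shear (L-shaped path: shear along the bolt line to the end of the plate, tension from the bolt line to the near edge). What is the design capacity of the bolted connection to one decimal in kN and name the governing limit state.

240.8 kN (block shear governs)

Bolt shear: A_b = π(20)²/4 = 314.16 mm². φR_n = 0.75 × 372 × 314.16 × 3 × 1 = 263.0 kN.
Bearing (8 mm plate, F_u = 450 MPa): end bolts L_c = 32 − 22/2 = 21, R_n = min(1.2×21×8×450, 2.4×20×8×450) = 90.72 kN/bolt; interior L_c = 70 − 22 = 48, R_n = 172.8 kN/bolt. φR_n = 0.75 × (1×90.72 + 2×172.8) = 327.2 kN.
Tension rupture (net): A_n = (117 − 1×24)×8 = 744 mm² (U = 1.0, A_e = A_n). φR_n = 0.75 × 450 × 744 = 251.1 kN.
Tension yield (gross): A_g = 117×8 = 936 mm². φR_n = 0.90 × 345 × 936 = 290.6 kN.
Block shear: shear path 1×[32+2×70] = 1×172 mm, A_gv = 1376, A_nv = 1×(172 − 2.5×24)×8 = 896 mm²; tension to near edge: (34 − 0.5×24)×8 = 176 mm². R_n = min(0.6×450×896, 0.6×345×1376) + 1.0×450×176 = min(241.92, 284.83) + 79.2 = 321.12 kN. φR_n = 0.75 × 321.12 = 240.8 kN.
Governing: min(263.0, 327.2, 251.1, 290.6, 240.8) = 240.8 kN → block shear.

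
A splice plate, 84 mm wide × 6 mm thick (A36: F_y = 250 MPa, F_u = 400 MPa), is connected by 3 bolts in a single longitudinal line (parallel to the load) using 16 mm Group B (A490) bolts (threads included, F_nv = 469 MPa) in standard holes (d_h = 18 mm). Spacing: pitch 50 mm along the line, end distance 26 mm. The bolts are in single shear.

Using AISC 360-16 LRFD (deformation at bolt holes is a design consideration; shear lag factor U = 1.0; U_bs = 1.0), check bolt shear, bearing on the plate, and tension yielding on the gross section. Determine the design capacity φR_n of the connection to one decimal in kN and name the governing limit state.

113.4 kN (gross-section yield governs)

Bolt shear: A_b = π(16)²/4 = 201.06 mm². φR_n = 0.75 × 469 × 201.06 × 3 × 1 = 212.2 kN.
Bearing (6 mm plate, F_u = 400 MPa): end bolts L_c = 26 − 18/2 = 17, R_n = min(1.2×17×6×400, 2.4×16×6×400) = 48.96 kN/bolt; interior L_c = 50 − 18 = 32, R_n = 92.16 kN/bolt. φR_n = 0.75 × (1×48.96 + 2×92.16) = 175.0 kN.
Tension yield (gross): A_g = 84×6 = 504 mm². φR_n = 0.90 × 250 × 504 = 113.4 kN.
Governing: min(212.2, 175.0, 113.4) = 113.4 kN → gross-section yield.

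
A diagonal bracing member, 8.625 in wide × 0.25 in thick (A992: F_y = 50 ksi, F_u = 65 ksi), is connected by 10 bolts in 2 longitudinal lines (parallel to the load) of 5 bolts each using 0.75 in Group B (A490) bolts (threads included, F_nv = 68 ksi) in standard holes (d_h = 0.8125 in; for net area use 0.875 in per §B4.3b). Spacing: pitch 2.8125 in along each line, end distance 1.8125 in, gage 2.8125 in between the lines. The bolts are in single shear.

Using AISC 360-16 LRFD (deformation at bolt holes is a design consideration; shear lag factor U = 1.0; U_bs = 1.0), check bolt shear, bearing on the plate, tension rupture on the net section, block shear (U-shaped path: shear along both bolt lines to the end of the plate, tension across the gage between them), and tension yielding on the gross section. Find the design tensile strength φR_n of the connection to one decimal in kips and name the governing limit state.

Bolt shear: A_b = π(0.75)²/4 = 0.44179 in². φR_n = 0.75 × 68 × 0.44179 × 10 × 1 = 225.3 kips.
Bearing (0.25 in plate, F_u = 65 ksi): end bolts L_c = 1.8125 − 0.8125/2 = 1.40625, R_n = min(1.2×1.40625×0.25×65, 2.4×0.75×0.25×65) = 27.422 kips/bolt; interior L_c = 2.8125 − 0.8125 = 2, R_n = 29.25 kips/bolt. φR_n = 0.75 × (2×27.422 + 8×29.25) = 216.6 kips.
Tension rupture (net): A_n = (8.625 − 2×0.875)×0.25 = 1.7188 in² (U = 1.0, A_e = A_n). φR_n = 0.75 × 65 × 1.7188 = 83.8 kips.
Block shear: shear path 2×[1.8125+4×2.8125] = 2×13.0625 in, A_gv = 6.5313, A_nv = 2×(13.0625 − 4.5×0.875)×0.25 = 4.5625 in²; tension across gage: (2.8125 − 1×0.875)×0.25 = 0.48438 in². R_n = min(0.6×65×4.5625, 0.6×50×6.5313) + 1.0×65×0.48438 = min(177.94, 195.94) + 31.485 = 209.43 kips. φR_n = 0.75 × 209.43 = 157.1 kips.
Tension yield (gross): A_g = 8.625×0.25 = 2.1563 in². φR_n = 0.90 × 50 × 2.1563 = 97.0 kips.
Governing: min(225.3, 216.6, 83.8, 157.1, 97.0) = 83.8 kips → net-section rupture.

83.8 kips (net-section rupture governs)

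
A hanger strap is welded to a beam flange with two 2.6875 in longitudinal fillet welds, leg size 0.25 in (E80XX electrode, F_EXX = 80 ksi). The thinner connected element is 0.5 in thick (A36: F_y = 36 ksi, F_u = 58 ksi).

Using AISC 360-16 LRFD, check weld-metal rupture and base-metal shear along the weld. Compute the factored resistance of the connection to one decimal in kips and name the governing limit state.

34.2 kips (weld metal governs)

Weld metal: throat = 0.707×0.25 = 0.17675 in, L = 2×2.6875 = 5.375 in. φR_n = 0.75 × 0.6 × 80 × 0.17675 × 5.375 = 34.2 kips.
Base metal shear (0.5 in plate): yield φR_n = 1.0×0.6×36×0.5×5.375 = 58.1 kips; rupture φR_n = 0.75×0.6×58×0.5×5.375 = 70.1 kips; take 58.1 kips (yield).
Governing: min(34.2, 58.1) = 34.2 kips → weld metal.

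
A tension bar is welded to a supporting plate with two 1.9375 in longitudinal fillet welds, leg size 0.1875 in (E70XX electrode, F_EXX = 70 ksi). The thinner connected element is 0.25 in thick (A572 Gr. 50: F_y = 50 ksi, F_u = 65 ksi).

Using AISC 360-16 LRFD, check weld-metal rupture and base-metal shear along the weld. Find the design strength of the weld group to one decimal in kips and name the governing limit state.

Weld metal: throat = 0.707×0.1875 = 0.13256 in, L = 2×1.9375 = 3.875 in. φR_n = 0.75 × 0.6 × 70 × 0.13256 × 3.875 = 16.2 kips.
Base metal shear (0.25 in plate): yield φR_n = 1.0×0.6×50×0.25×3.875 = 29.1 kips; rupture φR_n = 0.75×0.6×65×0.25×3.875 = 28.3 kips; take 28.3 kips (rupture).
Governing: min(16.2, 28.3) = 16.2 kips → weld metal.

16.2 kips (weld metal governs)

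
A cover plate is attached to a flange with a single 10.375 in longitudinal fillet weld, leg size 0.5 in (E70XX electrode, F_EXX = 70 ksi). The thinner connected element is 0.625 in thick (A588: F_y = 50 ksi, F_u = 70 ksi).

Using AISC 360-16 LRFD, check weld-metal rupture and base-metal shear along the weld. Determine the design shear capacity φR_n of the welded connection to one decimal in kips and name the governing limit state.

115.5 kips (weld metal governs)

Weld metal: throat = 0.707×0.5 = 0.3535 in, L = 10.375 in. φR_n = 0.75 × 0.6 × 70 × 0.3535 × 10.375 = 115.5 kips.
Base metal shear (0.625 in plate): yield φR_n = 1.0×0.6×50×0.625×10.375 = 194.5 kips; rupture φR_n = 0.75×0.6×70×0.625×10.375 = 204.3 kips; take 194.5 kips (yield).
Governing: min(115.5, 194.5) = 115.5 kips → weld metal.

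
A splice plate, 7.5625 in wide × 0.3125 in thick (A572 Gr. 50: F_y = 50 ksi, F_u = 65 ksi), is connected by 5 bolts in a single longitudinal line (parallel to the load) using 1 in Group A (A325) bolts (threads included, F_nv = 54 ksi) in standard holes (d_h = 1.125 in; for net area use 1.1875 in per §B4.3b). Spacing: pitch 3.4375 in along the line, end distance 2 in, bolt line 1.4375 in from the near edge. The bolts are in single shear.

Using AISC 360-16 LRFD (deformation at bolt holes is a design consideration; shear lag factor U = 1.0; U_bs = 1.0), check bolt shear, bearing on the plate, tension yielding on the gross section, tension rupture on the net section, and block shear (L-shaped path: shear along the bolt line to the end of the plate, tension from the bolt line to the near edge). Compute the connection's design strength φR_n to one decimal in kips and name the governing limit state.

97.1 kips (net-section rupture governs)

Bolt shear: A_b = π(1)²/4 = 0.7854 in². φR_n = 0.75 × 54 × 0.7854 × 5 × 1 = 159.0 kips.
Bearing (0.3125 in plate, F_u = 65 ksi): end bolts L_c = 2 − 1.125/2 = 1.4375, R_n = min(1.2×1.4375×0.3125×65, 2.4×1×0.3125×65) = 35.039 kips/bolt; interior L_c = 3.4375 − 1.125 = 2.3125, R_n = 48.75 kips/bolt. φR_n = 0.75 × (1×35.039 + 4×48.75) = 172.5 kips.
Tension yield (gross): A_g = 7.5625×0.3125 = 2.3633 in². φR_n = 0.90 × 50 × 2.3633 = 106.3 kips.
Tension rupture (net): A_n = (7.5625 − 1×1.1875)×0.3125 = 1.9922 in² (U = 1.0, A_e = A_n). φR_n = 0.75 × 65 × 1.9922 = 97.1 kips.
Block shear: shear path 1×[2+4×3.4375] = 1×15.75 in, A_gv = 4.9219, A_nv = 1×(15.75 − 4.5×1.1875)×0.3125 = 3.252 in²; tension to near edge: (1.4375 − 0.5×1.1875)×0.3125 = 0.26367 in². R_n = min(0.6×65×3.252, 0.6×50×4.9219) + 1.0×65×0.26367 = min(126.83, 147.66) + 17.139 = 143.97 kips. φR_n = 0.75 × 143.97 = 108.0 kips.
Governing: min(159.0, 172.5, 106.3, 97.1, 108.0) = 97.1 kips → net-section rupture.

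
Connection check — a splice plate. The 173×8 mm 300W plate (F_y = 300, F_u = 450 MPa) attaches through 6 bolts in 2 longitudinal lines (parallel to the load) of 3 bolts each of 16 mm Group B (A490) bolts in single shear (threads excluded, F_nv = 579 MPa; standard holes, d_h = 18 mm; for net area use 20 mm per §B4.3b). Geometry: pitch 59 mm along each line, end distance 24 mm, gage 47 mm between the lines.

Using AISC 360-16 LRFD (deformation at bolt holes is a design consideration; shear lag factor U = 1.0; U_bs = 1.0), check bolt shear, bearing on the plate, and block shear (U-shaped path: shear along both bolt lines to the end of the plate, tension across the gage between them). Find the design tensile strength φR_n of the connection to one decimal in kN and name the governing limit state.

Bolt shear: A_b = π(16)²/4 = 201.06 mm². φR_n = 0.75 × 579 × 201.06 × 6 × 1 = 523.9 kN.
Bearing (8 mm plate, F_u = 450 MPa): end bolts L_c = 24 − 18/2 = 15, R_n = min(1.2×15×8×450, 2.4×16×8×450) = 64.8 kN/bolt; interior L_c = 59 − 18 = 41, R_n = 138.24 kN/bolt. φR_n = 0.75 × (2×64.8 + 4×138.24) = 511.9 kN.
Block shear: shear path 2×[24+2×59] = 2×142 mm, A_gv = 2272, A_nv = 2×(142 − 2.5×20)×8 = 1472 mm²; tension across gage: (47 − 1×20)×8 = 216 mm². R_n = min(0.6×450×1472, 0.6×300×2272) + 1.0×450×216 = min(397.44, 408.96) + 97.2 = 494.64 kN. φR_n = 0.75 × 494.64 = 371.0 kN.
Governing: min(523.9, 511.9, 371.0) = 371.0 kN → block shear.

371.0 kN (block shear governs)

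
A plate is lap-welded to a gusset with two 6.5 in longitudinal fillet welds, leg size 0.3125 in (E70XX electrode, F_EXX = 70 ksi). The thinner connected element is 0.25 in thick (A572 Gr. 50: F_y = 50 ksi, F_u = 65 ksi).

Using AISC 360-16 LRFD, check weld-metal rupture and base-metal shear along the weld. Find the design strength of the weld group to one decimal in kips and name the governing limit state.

Weld metal: throat = 0.707×0.3125 = 0.22094 in, L = 2×6.5 = 13 in. φR_n = 0.75 × 0.6 × 70 × 0.22094 × 13 = 90.5 kips.
Base metal shear (0.25 in plate): yield φR_n = 1.0×0.6×50×0.25×13 = 97.5 kips; rupture φR_n = 0.75×0.6×65×0.25×13 = 95.1 kips; take 95.1 kips (rupture).
Governing: min(90.5, 95.1) = 90.5 kips → weld metal.

90.5 kips (weld metal governs)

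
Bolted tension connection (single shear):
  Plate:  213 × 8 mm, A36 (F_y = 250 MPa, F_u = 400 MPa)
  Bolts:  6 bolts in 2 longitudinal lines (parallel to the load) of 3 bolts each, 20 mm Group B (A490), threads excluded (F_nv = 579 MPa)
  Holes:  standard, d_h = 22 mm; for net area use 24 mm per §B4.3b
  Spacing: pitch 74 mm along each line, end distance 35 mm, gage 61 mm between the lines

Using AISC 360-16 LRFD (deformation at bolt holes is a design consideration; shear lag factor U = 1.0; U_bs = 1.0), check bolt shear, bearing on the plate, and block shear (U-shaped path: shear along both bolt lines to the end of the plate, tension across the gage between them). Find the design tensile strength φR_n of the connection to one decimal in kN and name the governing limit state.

418.2 kN (block shear governs)

Bolt shear: A_b = π(20)²/4 = 314.16 mm². φR_n = 0.75 × 579 × 314.16 × 6 × 1 = 818.5 kN.
Bearing (8 mm plate, F_u = 400 MPa): end bolts L_c = 35 − 22/2 = 24, R_n = min(1.2×24×8×400, 2.4×20×8×400) = 92.16 kN/bolt; interior L_c = 74 − 22 = 52, R_n = 153.6 kN/bolt. φR_n = 0.75 × (2×92.16 + 4×153.6) = 599.0 kN.
Block shear: shear path 2×[35+2×74] = 2×183 mm, A_gv = 2928, A_nv = 2×(183 − 2.5×24)×8 = 1968 mm²; tension across gage: (61 − 1×24)×8 = 296 mm². R_n = min(0.6×400×1968, 0.6×250×2928) + 1.0×400×296 = min(472.32, 439.2) + 118.4 = 557.6 kN. φR_n = 0.75 × 557.6 = 418.2 kN.
Governing: min(818.5, 599.0, 418.2) = 418.2 kN → block shear.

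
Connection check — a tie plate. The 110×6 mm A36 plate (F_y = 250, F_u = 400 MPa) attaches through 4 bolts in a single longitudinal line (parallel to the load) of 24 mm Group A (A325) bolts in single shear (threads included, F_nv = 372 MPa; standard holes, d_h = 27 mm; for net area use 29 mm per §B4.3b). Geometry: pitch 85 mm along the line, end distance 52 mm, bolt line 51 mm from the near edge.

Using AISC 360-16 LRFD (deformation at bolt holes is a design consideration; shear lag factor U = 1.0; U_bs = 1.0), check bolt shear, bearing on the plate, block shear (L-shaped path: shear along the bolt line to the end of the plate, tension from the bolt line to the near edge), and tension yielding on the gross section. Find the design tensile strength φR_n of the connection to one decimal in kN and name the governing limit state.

148.5 kN (gross-section yield governs)

Bolt shear: A_b = π(24)²/4 = 452.39 mm². φR_n = 0.75 × 372 × 452.39 × 4 × 1 = 504.9 kN.
Bearing (6 mm plate, F_u = 400 MPa): end bolts L_c = 52 − 27/2 = 38.5, R_n = min(1.2×38.5×6×400, 2.4×24×6×400) = 110.88 kN/bolt; interior L_c = 85 − 27 = 58, R_n = 138.24 kN/bolt. φR_n = 0.75 × (1×110.88 + 3×138.24) = 394.2 kN.
Block shear: shear path 1×[52+3×85] = 1×307 mm, A_gv = 1842, A_nv = 1×(307 − 3.5×29)×6 = 1233 mm²; tension to near edge: (51 − 0.5×29)×6 = 219 mm². R_n = min(0.6×400×1233, 0.6×250×1842) + 1.0×400×219 = min(295.92, 276.3) + 87.6 = 363.9 kN. φR_n = 0.75 × 363.9 = 272.9 kN.
Tension yield (gross): A_g = 110×6 = 660 mm². φR_n = 0.90 × 250 × 660 = 148.5 kN.
Governing: min(504.9, 394.2, 272.9, 148.5) = 148.5 kN → gross-section yield.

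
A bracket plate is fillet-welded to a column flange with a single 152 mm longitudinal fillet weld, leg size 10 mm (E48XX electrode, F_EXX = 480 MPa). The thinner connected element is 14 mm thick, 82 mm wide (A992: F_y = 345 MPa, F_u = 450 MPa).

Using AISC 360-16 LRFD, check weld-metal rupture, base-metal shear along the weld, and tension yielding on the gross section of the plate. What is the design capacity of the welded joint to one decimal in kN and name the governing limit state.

232.1 kN (weld metal governs)

Weld metal: throat = 0.707×10 = 7.07 mm, L = 152 mm. φR_n = 0.75 × 0.6 × 480 × 7.07 × 152 = 232.1 kN.
Base metal shear (14 mm plate): yield φR_n = 1.0×0.6×345×14×152 = 440.5 kN; rupture φR_n = 0.75×0.6×450×14×152 = 430.9 kN; take 430.9 kN (rupture).
Tension yield (gross): A_g = 82×14 = 1148 mm². φR_n = 0.90 × 345 × 1148 = 356.5 kN.
Governing: min(232.1, 430.9, 356.5) = 232.1 kN → weld metal.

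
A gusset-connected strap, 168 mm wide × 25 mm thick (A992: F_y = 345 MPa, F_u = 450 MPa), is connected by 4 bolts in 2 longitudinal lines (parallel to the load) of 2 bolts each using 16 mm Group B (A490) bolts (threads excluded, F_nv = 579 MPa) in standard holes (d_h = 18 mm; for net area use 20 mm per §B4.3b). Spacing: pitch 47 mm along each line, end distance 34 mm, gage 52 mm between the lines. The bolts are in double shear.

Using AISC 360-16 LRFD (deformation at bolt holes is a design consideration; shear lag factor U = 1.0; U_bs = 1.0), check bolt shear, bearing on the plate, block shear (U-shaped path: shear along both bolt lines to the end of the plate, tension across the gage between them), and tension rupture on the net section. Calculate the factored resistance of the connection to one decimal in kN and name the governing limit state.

Bolt shear: A_b = π(16)²/4 = 201.06 mm². φR_n = 0.75 × 579 × 201.06 × 4 × 2 = 698.5 kN.
Bearing (25 mm plate, F_u = 450 MPa): end bolts L_c = 34 − 18/2 = 25, R_n = min(1.2×25×25×450, 2.4×16×25×450) = 337.5 kN/bolt; interior L_c = 47 − 18 = 29, R_n = 391.5 kN/bolt. φR_n = 0.75 × (2×337.5 + 2×391.5) = 1093.5 kN.
Block shear: shear path 2×[34+1×47] = 2×81 mm, A_gv = 4050, A_nv = 2×(81 − 1.5×20)×25 = 2550 mm²; tension across gage: (52 − 1×20)×25 = 800 mm². R_n = min(0.6×450×2550, 0.6×345×4050) + 1.0×450×800 = min(688.5, 838.35) + 360 = 1048.5 kN. φR_n = 0.75 × 1048.5 = 786.4 kN.
Tension rupture (net): A_n = (168 − 2×20)×25 = 3200 mm² (U = 1.0, A_e = A_n). φR_n = 0.75 × 450 × 3200 = 1080.0 kN.
Governing: min(698.5, 1093.5, 786.4, 1080.0) = 698.5 kN → bolt shear.

698.5 kN (bolt shear governs)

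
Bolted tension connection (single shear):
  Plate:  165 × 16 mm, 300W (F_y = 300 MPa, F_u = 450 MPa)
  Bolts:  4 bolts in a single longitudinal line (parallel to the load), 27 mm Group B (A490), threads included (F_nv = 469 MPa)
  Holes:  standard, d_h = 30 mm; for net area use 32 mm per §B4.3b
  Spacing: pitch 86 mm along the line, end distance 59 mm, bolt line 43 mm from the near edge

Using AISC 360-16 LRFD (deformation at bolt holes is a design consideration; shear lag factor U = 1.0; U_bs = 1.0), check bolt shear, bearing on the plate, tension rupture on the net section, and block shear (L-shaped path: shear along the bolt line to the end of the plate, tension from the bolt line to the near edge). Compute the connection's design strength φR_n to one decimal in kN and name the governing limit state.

Bolt shear: A_b = π(27)²/4 = 572.56 mm². φR_n = 0.75 × 469 × 572.56 × 4 × 1 = 805.6 kN.
Bearing (16 mm plate, F_u = 450 MPa): end bolts L_c = 59 − 30/2 = 44, R_n = min(1.2×44×16×450, 2.4×27×16×450) = 380.16 kN/bolt; interior L_c = 86 − 30 = 56, R_n = 466.56 kN/bolt. φR_n = 0.75 × (1×380.16 + 3×466.56) = 1334.9 kN.
Tension rupture (net): A_n = (165 − 1×32)×16 = 2128 mm² (U = 1.0, A_e = A_n). φR_n = 0.75 × 450 × 2128 = 718.2 kN.
Block shear: shear path 1×[59+3×86] = 1×317 mm, A_gv = 5072, A_nv = 1×(317 − 3.5×32)×16 = 3280 mm²; tension to near edge: (43 − 0.5×32)×16 = 432 mm². R_n = min(0.6×450×3280, 0.6×300×5072) + 1.0×450×432 = min(885.6, 912.96) + 194.4 = 1080 kN. φR_n = 0.75 × 1080 = 810.0 kN.
Governing: min(805.6, 1334.9, 718.2, 810.0) = 718.2 kN → net-section rupture.

718.2 kN (net-section rupture governs)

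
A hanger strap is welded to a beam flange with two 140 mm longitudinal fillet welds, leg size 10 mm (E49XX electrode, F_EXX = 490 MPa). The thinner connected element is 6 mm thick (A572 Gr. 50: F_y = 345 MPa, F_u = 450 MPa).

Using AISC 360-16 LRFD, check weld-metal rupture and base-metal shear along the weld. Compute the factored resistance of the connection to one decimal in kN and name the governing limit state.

Weld metal: throat = 0.707×10 = 7.07 mm, L = 2×140 = 280 mm. φR_n = 0.75 × 0.6 × 490 × 7.07 × 280 = 436.5 kN.
Base metal shear (6 mm plate): yield φR_n = 1.0×0.6×345×6×280 = 347.8 kN; rupture φR_n = 0.75×0.6×450×6×280 = 340.2 kN; take 340.2 kN (rupture).
Governing: min(436.5, 340.2) = 340.2 kN → base-metal shear.

340.2 kN (base-metal shear governs)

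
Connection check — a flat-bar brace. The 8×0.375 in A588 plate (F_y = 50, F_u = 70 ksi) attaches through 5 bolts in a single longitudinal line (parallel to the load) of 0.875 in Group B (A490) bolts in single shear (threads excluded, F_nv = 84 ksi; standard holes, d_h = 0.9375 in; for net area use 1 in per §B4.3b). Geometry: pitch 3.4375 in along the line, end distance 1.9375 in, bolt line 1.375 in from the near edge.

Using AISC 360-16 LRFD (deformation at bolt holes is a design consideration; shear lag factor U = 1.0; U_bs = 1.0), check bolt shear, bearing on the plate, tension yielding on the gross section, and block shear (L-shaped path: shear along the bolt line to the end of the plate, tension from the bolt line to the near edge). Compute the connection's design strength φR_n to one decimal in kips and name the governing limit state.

Bolt shear: A_b = π(0.875)²/4 = 0.60132 in². φR_n = 0.75 × 84 × 0.60132 × 5 × 1 = 189.4 kips.
Bearing (0.375 in plate, F_u = 70 ksi): end bolts L_c = 1.9375 − 0.9375/2 = 1.46875, R_n = min(1.2×1.46875×0.375×70, 2.4×0.875×0.375×70) = 46.266 kips/bolt; interior L_c = 3.4375 − 0.9375 = 2.5, R_n = 55.125 kips/bolt. φR_n = 0.75 × (1×46.266 + 4×55.125) = 200.1 kips.
Tension yield (gross): A_g = 8×0.375 = 3 in². φR_n = 0.90 × 50 × 3 = 135.0 kips.
Block shear: shear path 1×[1.9375+4×3.4375] = 1×15.6875 in, A_gv = 5.8828, A_nv = 1×(15.6875 − 4.5×1)×0.375 = 4.1953 in²; tension to near edge: (1.375 − 0.5×1)×0.375 = 0.32813 in². R_n = min(0.6×70×4.1953, 0.6×50×5.8828) + 1.0×70×0.32813 = min(176.2, 176.48) + 22.969 = 199.17 kips. φR_n = 0.75 × 199.17 = 149.4 kips.
Governing: min(189.4, 200.1, 135.0, 149.4) = 135.0 kips → gross-section yield.

135.0 kips (gross-section yield governs)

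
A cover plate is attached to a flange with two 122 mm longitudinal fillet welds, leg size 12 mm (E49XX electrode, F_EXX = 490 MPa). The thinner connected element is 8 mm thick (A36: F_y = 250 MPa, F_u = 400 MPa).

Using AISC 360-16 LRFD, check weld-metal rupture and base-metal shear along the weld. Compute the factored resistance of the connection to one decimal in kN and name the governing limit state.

292.8 kN (base-metal shear governs)

Weld metal: throat = 0.707×12 = 8.484 mm, L = 2×122 = 244 mm. φR_n = 0.75 × 0.6 × 490 × 8.484 × 244 = 456.5 kN.
Base metal shear (8 mm plate): yield φR_n = 1.0×0.6×250×8×244 = 292.8 kN; rupture φR_n = 0.75×0.6×400×8×244 = 351.4 kN; take 292.8 kN (yield).
Governing: min(456.5, 292.8) = 292.8 kN → base-metal shear.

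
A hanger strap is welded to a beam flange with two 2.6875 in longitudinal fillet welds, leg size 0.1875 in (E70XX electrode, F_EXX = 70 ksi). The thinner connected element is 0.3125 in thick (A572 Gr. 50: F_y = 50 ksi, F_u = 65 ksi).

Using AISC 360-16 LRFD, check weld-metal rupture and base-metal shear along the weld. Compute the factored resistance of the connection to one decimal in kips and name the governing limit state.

22.4 kips (weld metal governs)

Weld metal: throat = 0.707×0.1875 = 0.13256 in, L = 2×2.6875 = 5.375 in. φR_n = 0.75 × 0.6 × 70 × 0.13256 × 5.375 = 22.4 kips.
Base metal shear (0.3125 in plate): yield φR_n = 1.0×0.6×50×0.3125×5.375 = 50.4 kips; rupture φR_n = 0.75×0.6×65×0.3125×5.375 = 49.1 kips; take 49.1 kips (rupture).
Governing: min(22.4, 49.1) = 22.4 kips → weld metal.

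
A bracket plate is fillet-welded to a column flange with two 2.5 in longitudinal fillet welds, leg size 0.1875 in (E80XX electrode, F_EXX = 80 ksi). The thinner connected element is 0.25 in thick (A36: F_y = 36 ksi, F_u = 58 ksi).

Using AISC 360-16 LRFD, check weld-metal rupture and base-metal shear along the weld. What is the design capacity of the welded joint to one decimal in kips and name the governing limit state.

Weld metal: throat = 0.707×0.1875 = 0.13256 in, L = 2×2.5 = 5 in. φR_n = 0.75 × 0.6 × 80 × 0.13256 × 5 = 23.9 kips.
Base metal shear (0.25 in plate): yield φR_n = 1.0×0.6×36×0.25×5 = 27.0 kips; rupture φR_n = 0.75×0.6×58×0.25×5 = 32.6 kips; take 27.0 kips (yield).
Governing: min(23.9, 27.0) = 23.9 kips → weld metal.

23.9 kips (weld metal governs)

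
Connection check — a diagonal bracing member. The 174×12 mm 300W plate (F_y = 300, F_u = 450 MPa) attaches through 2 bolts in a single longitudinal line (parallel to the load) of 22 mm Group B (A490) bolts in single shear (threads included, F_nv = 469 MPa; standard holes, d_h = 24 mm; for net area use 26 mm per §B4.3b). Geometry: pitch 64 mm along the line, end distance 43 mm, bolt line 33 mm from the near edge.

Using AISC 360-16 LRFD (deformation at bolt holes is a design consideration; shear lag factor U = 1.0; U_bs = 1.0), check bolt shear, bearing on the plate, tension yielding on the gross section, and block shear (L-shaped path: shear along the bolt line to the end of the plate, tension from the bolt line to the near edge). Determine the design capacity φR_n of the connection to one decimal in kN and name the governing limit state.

Bolt shear: A_b = π(22)²/4 = 380.13 mm². φR_n = 0.75 × 469 × 380.13 × 2 × 1 = 267.4 kN.
Bearing (12 mm plate, F_u = 450 MPa): end bolts L_c = 43 − 24/2 = 31, R_n = min(1.2×31×12×450, 2.4×22×12×450) = 200.88 kN/bolt; interior L_c = 64 − 24 = 40, R_n = 259.2 kN/bolt. φR_n = 0.75 × (1×200.88 + 1×259.2) = 345.1 kN.
Tension yield (gross): A_g = 174×12 = 2088 mm². φR_n = 0.90 × 300 × 2088 = 563.8 kN.
Block shear: shear path 1×[43+1×64] = 1×107 mm, A_gv = 1284, A_nv = 1×(107 − 1.5×26)×12 = 816 mm²; tension to near edge: (33 − 0.5×26)×12 = 240 mm². R_n = min(0.6×450×816, 0.6×300×1284) + 1.0×450×240 = min(220.32, 231.12) + 108 = 328.32 kN. φR_n = 0.75 × 328.32 = 246.2 kN.
Governing: min(267.4, 345.1, 563.8, 246.2) = 246.2 kN → block shear.

246.2 kN (block shear governs)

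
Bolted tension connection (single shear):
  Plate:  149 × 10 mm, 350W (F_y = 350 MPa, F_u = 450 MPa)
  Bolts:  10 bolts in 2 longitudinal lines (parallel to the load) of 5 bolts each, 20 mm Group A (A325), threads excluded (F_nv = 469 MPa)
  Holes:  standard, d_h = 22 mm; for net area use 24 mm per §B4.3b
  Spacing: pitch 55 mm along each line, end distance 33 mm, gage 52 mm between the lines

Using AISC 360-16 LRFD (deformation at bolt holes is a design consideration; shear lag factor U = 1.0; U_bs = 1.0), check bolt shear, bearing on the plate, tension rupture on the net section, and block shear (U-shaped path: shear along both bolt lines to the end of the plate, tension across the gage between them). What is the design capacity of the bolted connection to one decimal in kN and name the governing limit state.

Bolt shear: A_b = π(20)²/4 = 314.16 mm². φR_n = 0.75 × 469 × 314.16 × 10 × 1 = 1105.1 kN.
Bearing (10 mm plate, F_u = 450 MPa): end bolts L_c = 33 − 22/2 = 22, R_n = min(1.2×22×10×450, 2.4×20×10×450) = 118.8 kN/bolt; interior L_c = 55 − 22 = 33, R_n = 178.2 kN/bolt. φR_n = 0.75 × (2×118.8 + 8×178.2) = 1247.4 kN.
Tension rupture (net): A_n = (149 − 2×24)×10 = 1010 mm² (U = 1.0, A_e = A_n). φR_n = 0.75 × 450 × 1010 = 340.9 kN.
Block shear: shear path 2×[33+4×55] = 2×253 mm, A_gv = 5060, A_nv = 2×(253 − 4.5×24)×10 = 2900 mm²; tension across gage: (52 − 1×24)×10 = 280 mm². R_n = min(0.6×450×2900, 0.6×350×5060) + 1.0×450×280 = min(783, 1062.6) + 126 = 909 kN. φR_n = 0.75 × 909 = 681.8 kN.
Governing: min(1105.1, 1247.4, 340.9, 681.8) = 340.9 kN → net-section rupture.

340.9 kN (net-section rupture governs)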